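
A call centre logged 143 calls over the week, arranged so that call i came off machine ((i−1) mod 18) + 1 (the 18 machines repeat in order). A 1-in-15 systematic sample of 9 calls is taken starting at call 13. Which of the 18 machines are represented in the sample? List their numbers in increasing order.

Consecutive selections differ by k = 15, so their machine numbers differ by 15 mod 18 = 15.
gcd(15, 18) = 3, so the sample visits 18/3 = 6 distinct residues mod 18.
Start 13 is machine 13; the machines hit are 1, 4, 7, 10, 13, 16.

1, 4, 7, 10, 13, 16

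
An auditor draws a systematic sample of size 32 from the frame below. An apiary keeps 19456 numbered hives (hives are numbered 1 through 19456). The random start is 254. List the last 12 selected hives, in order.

k = N/n = 19456/32 = 608
21st selection = 254 + 20×608 = 12414
22nd: 12414 + 608 = 13022
23rd: 13022 + 608 = 13630
24th: 13630 + 608 = 14238
25th: 14238 + 608 = 14846
26th: 14846 + 608 = 15454
27th: 15454 + 608 = 16062
28th: 16062 + 608 = 16670
29th: 16670 + 608 = 17278
30th: 17278 + 608 = 17886
31st: 17886 + 608 = 18494
32nd: 18494 + 608 = 19102

12414, 13022, 13630, 14238, 14846, 15454, 16062, 16670, 17278, 17886, 18494, 19102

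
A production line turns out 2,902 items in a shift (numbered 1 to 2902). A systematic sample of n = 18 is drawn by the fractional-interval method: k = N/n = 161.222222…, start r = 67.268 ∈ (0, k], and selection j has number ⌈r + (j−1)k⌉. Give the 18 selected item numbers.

68, 229, 390, 551, 713, 874, 1035, 1196, 1358, 1519, 1680, 1841, 2002, 2164, 2325, 2486, 2647, 2809

j=1: r + 0k = 67.268 → ⌈·⌉ = 68
j=2: r + 1k = 228.490222… → ⌈·⌉ = 229
j=3: r + 2k = 389.712444… → ⌈·⌉ = 390
j=4: r + 3k = 550.934666… → ⌈·⌉ = 551
j=5: r + 4k = 712.156888… → ⌈·⌉ = 713
j=6: r + 5k = 873.379111… → ⌈·⌉ = 874
j=7: r + 6k = 1034.601333… → ⌈·⌉ = 1035
j=8: r + 7k = 1195.823555… → ⌈·⌉ = 1196
j=9: r + 8k = 1357.045777… → ⌈·⌉ = 1358
j=10: r + 9k = 1518.268 → ⌈·⌉ = 1519
j=11: r + 10k = 1679.490222… → ⌈·⌉ = 1680
j=12: r + 11k = 1840.712444… → ⌈·⌉ = 1841
j=13: r + 12k = 2001.934666… → ⌈·⌉ = 2002
j=14: r + 13k = 2163.156888… → ⌈·⌉ = 2164
j=15: r + 14k = 2324.379111… → ⌈·⌉ = 2325
j=16: r + 15k = 2485.601333… → ⌈·⌉ = 2486
j=17: r + 16k = 2646.823555… → ⌈·⌉ = 2647
j=18: r + 17k = 2808.045777… → ⌈·⌉ = 2809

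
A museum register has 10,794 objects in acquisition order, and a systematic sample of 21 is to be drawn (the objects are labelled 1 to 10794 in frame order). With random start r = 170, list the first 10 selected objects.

k = N/n = 10794/21 = 514
object 1: 170
object 2: 170 + 514 = 684
object 3: 684 + 514 = 1198
object 4: 1198 + 514 = 1712
object 5: 1712 + 514 = 2226
object 6: 2226 + 514 = 2740
object 7: 2740 + 514 = 3254
object 8: 3254 + 514 = 3768
object 9: 3768 + 514 = 4282
object 10: 4282 + 514 = 4796

170, 684, 1198, 1712, 2226, 2740, 3254, 3768, 4282, 4796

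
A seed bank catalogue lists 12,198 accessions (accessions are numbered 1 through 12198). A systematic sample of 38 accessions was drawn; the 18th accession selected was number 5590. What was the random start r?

k = 12198/38 = 321
r = 5590 − (18−1)×321 = 5590 − 5457 = 133

133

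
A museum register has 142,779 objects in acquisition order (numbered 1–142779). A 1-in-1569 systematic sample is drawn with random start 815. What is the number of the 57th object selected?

88679

k = 1569
57th selection = r + (57−1)·k = 815 + 56×1569 = 815 + 87864 = 88679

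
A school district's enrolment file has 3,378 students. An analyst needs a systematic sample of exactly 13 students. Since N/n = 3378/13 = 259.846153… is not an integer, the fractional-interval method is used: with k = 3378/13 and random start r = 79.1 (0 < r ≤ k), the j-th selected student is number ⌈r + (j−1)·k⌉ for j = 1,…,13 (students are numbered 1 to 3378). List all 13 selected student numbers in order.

80, 339, 599, 859, 1119, 1379, 1639, 1899, 2158, 2418, 2678, 2938, 3198

j=1: r + 0k = 79.1 → ⌈·⌉ = 80
j=2: r + 1k = 338.946153… → ⌈·⌉ = 339
j=3: r + 2k = 598.792307… → ⌈·⌉ = 599
j=4: r + 3k = 858.638461… → ⌈·⌉ = 859
j=5: r + 4k = 1118.484615… → ⌈·⌉ = 1119
j=6: r + 5k = 1378.330769… → ⌈·⌉ = 1379
j=7: r + 6k = 1638.176923… → ⌈·⌉ = 1639
j=8: r + 7k = 1898.023076… → ⌈·⌉ = 1899
j=9: r + 8k = 2157.869230… → ⌈·⌉ = 2158
j=10: r + 9k = 2417.715384… → ⌈·⌉ = 2418
j=11: r + 10k = 2677.561538… → ⌈·⌉ = 2678
j=12: r + 11k = 2937.407692… → ⌈·⌉ = 2938
j=13: r + 12k = 3197.253846… → ⌈·⌉ = 3198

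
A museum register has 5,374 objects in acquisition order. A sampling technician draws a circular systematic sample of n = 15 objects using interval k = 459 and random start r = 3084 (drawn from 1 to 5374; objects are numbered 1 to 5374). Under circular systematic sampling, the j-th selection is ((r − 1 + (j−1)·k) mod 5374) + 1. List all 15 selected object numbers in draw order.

Selection 1: 3084
Selection 2: 3084 + 459 = 3543
Selection 3: 3543 + 459 = 4002
Selection 4: 4002 + 459 = 4461
Selection 5: 4461 + 459 = 4920
Selection 6: 4920 + 459 = 5379 → 5379 − 5374 = 5
Selection 7: 5 + 459 = 464
Selection 8: 464 + 459 = 923
Selection 9: 923 + 459 = 1382
Selection 10: 1382 + 459 = 1841
Selection 11: 1841 + 459 = 2300
Selection 12: 2300 + 459 = 2759
Selection 13: 2759 + 459 = 3218
Selection 14: 3218 + 459 = 3677
Selection 15: 3677 + 459 = 4136

3084, 3543, 4002, 4461, 4920, 5, 464, 923, 1382, 1841, 2300, 2759, 3218, 3677, 4136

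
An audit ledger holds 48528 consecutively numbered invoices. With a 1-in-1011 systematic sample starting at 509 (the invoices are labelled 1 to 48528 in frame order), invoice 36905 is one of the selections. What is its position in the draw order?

37

k = 1011
position = (36905 − 509)/1011 + 1 = 36396/1011 + 1 = 36 + 1 = 37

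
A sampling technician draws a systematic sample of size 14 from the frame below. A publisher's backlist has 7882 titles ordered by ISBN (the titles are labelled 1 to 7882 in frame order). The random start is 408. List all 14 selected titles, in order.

408, 971, 1534, 2097, 2660, 3223, 3786, 4349, 4912, 5475, 6038, 6601, 7164, 7727

k = N/n = 7882/14 = 563
title 1: 408
title 2: 408 + 563 = 971
title 3: 971 + 563 = 1534
title 4: 1534 + 563 = 2097
title 5: 2097 + 563 = 2660
title 6: 2660 + 563 = 3223
title 7: 3223 + 563 = 3786
title 8: 3786 + 563 = 4349
title 9: 4349 + 563 = 4912
title 10: 4912 + 563 = 5475
title 11: 5475 + 563 = 6038
title 12: 6038 + 563 = 6601
title 13: 6601 + 563 = 7164
title 14: 7164 + 563 = 7727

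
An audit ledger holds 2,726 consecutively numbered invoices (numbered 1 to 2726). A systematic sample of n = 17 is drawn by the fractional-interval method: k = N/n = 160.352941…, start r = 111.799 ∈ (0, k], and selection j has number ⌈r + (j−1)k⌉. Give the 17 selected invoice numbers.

112, 273, 433, 593, 754, 914, 1074, 1235, 1395, 1555, 1716, 1876, 2037, 2197, 2357, 2518, 2678

j=1: r + 0k = 111.799 → ⌈·⌉ = 112
j=2: r + 1k = 272.151941… → ⌈·⌉ = 273
j=3: r + 2k = 432.504882… → ⌈·⌉ = 433
j=4: r + 3k = 592.857823… → ⌈·⌉ = 593
j=5: r + 4k = 753.210764… → ⌈·⌉ = 754
j=6: r + 5k = 913.563705… → ⌈·⌉ = 914
j=7: r + 6k = 1073.916647… → ⌈·⌉ = 1074
j=8: r + 7k = 1234.269588… → ⌈·⌉ = 1235
j=9: r + 8k = 1394.622529… → ⌈·⌉ = 1395
j=10: r + 9k = 1554.975470… → ⌈·⌉ = 1555
j=11: r + 10k = 1715.328411… → ⌈·⌉ = 1716
j=12: r + 11k = 1875.681352… → ⌈·⌉ = 1876
j=13: r + 12k = 2036.034294… → ⌈·⌉ = 2037
j=14: r + 13k = 2196.387235… → ⌈·⌉ = 2197
j=15: r + 14k = 2356.740176… → ⌈·⌉ = 2357
j=16: r + 15k = 2517.093117… → ⌈·⌉ = 2518
j=17: r + 16k = 2677.446058… → ⌈·⌉ = 2678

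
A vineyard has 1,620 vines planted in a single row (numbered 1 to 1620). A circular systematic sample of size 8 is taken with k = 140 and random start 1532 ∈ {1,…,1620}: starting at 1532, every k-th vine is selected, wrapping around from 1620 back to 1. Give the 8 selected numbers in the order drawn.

Selection 1: 1532
Selection 2: 1532 + 140 = 1672 → 1672 − 1620 = 52
Selection 3: 52 + 140 = 192
Selection 4: 192 + 140 = 332
Selection 5: 332 + 140 = 472
Selection 6: 472 + 140 = 612
Selection 7: 612 + 140 = 752
Selection 8: 752 + 140 = 892

1532, 52, 192, 332, 472, 612, 752, 892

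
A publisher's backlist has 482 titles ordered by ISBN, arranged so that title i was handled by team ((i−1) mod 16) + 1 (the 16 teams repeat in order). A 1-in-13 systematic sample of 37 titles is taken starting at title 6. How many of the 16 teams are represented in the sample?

16

Consecutive selections differ by k = 13, so their team numbers differ by 13 mod 16 = 13.
gcd(13, 16) = 1, so the sample visits 16/1 = 16 distinct residues mod 16.
Start 6 is team 6; the teams hit are 1, 2, 3, 4, 5, 6, 7, 8, 9, 10, 11, 12, 13, 14, 15, 16.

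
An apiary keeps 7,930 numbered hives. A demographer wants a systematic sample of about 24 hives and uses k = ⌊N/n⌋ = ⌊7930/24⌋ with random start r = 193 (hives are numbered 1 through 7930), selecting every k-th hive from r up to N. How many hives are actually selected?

k = ⌊7930/24⌋ = 330
Achieved size = ⌊(7930 − 193)/330⌋ + 1 = ⌊7737/330⌋ + 1 = 23 + 1 = 24
(last selection: 193 + 23×330 = 7783 ≤ 7930; next would be 8113 > 7930)

24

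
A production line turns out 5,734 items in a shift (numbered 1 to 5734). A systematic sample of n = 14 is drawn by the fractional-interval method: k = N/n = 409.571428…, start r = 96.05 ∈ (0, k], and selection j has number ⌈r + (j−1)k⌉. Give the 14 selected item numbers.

j=1: r + 0k = 96.05 → ⌈·⌉ = 97
j=2: r + 1k = 505.621428… → ⌈·⌉ = 506
j=3: r + 2k = 915.192857… → ⌈·⌉ = 916
j=4: r + 3k = 1324.764285… → ⌈·⌉ = 1325
j=5: r + 4k = 1734.335714… → ⌈·⌉ = 1735
j=6: r + 5k = 2143.907142… → ⌈·⌉ = 2144
j=7: r + 6k = 2553.478571… → ⌈·⌉ = 2554
j=8: r + 7k = 2963.05 → ⌈·⌉ = 2964
j=9: r + 8k = 3372.621428… → ⌈·⌉ = 3373
j=10: r + 9k = 3782.192857… → ⌈·⌉ = 3783
j=11: r + 10k = 4191.764285… → ⌈·⌉ = 4192
j=12: r + 11k = 4601.335714… → ⌈·⌉ = 4602
j=13: r + 12k = 5010.907142… → ⌈·⌉ = 5011
j=14: r + 13k = 5420.478571… → ⌈·⌉ = 5421

97, 506, 916, 1325, 1735, 2144, 2554, 2964, 3373, 3783, 4192, 4602, 5011, 5421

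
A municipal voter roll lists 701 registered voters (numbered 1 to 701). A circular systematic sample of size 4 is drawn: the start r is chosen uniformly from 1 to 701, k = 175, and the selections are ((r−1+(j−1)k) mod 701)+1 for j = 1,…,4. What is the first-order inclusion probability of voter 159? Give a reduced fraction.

For each position j, as r ranges over 1…701 the j-th selection hits every voter exactly once, so voter 159 is selected for exactly 4 of the 701 starts.
Inclusion probability = 4/701.

4/701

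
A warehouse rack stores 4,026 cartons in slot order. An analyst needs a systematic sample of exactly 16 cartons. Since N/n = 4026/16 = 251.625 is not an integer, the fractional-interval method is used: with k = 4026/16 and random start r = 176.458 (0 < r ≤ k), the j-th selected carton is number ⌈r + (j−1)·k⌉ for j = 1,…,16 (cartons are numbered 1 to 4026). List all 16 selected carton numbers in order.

j=1: r + 0k = 176.458 → ⌈·⌉ = 177
j=2: r + 1k = 428.083 → ⌈·⌉ = 429
j=3: r + 2k = 679.708 → ⌈·⌉ = 680
j=4: r + 3k = 931.333 → ⌈·⌉ = 932
j=5: r + 4k = 1182.958 → ⌈·⌉ = 1183
j=6: r + 5k = 1434.583 → ⌈·⌉ = 1435
j=7: r + 6k = 1686.208 → ⌈·⌉ = 1687
j=8: r + 7k = 1937.833 → ⌈·⌉ = 1938
j=9: r + 8k = 2189.458 → ⌈·⌉ = 2190
j=10: r + 9k = 2441.083 → ⌈·⌉ = 2442
j=11: r + 10k = 2692.708 → ⌈·⌉ = 2693
j=12: r + 11k = 2944.333 → ⌈·⌉ = 2945
j=13: r + 12k = 3195.958 → ⌈·⌉ = 3196
j=14: r + 13k = 3447.583 → ⌈·⌉ = 3448
j=15: r + 14k = 3699.208 → ⌈·⌉ = 3700
j=16: r + 15k = 3950.833 → ⌈·⌉ = 3951

177, 429, 680, 932, 1183, 1435, 1687, 1938, 2190, 2442, 2693, 2945, 3196, 3448, 3700, 3951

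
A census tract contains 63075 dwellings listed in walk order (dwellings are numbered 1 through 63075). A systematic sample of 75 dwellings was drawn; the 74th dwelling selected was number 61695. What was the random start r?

302

k = 63075/75 = 841
r = 61695 − (74−1)×841 = 61695 − 61393 = 302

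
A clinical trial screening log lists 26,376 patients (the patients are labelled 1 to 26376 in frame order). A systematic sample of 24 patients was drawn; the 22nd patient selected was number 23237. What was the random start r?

158

k = 26376/24 = 1099
r = 23237 − (22−1)×1099 = 23237 − 23079 = 158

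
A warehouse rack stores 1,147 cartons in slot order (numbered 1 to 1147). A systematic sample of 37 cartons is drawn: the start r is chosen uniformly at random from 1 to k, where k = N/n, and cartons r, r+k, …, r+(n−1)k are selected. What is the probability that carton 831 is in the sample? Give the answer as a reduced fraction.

k = 1147/37 = 31.
Carton 831 is selected iff r ≡ 831 (mod 31); exactly one such r in {1,…,31}.
Inclusion probability = 1/31.

1/31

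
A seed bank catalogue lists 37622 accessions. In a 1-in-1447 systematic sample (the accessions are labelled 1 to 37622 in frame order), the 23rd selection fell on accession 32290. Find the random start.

k = 1447
r = 32290 − (23−1)×1447 = 32290 − 31834 = 456

456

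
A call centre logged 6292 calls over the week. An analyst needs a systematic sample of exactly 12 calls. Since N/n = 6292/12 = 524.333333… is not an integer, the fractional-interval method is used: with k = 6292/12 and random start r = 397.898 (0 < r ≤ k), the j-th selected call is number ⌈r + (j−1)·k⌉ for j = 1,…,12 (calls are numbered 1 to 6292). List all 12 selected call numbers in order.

398, 923, 1447, 1971, 2496, 3020, 3544, 4069, 4593, 5117, 5642, 6166

j=1: r + 0k = 397.898 → ⌈·⌉ = 398
j=2: r + 1k = 922.231333… → ⌈·⌉ = 923
j=3: r + 2k = 1446.564666… → ⌈·⌉ = 1447
j=4: r + 3k = 1970.898 → ⌈·⌉ = 1971
j=5: r + 4k = 2495.231333… → ⌈·⌉ = 2496
j=6: r + 5k = 3019.564666… → ⌈·⌉ = 3020
j=7: r + 6k = 3543.898 → ⌈·⌉ = 3544
j=8: r + 7k = 4068.231333… → ⌈·⌉ = 4069
j=9: r + 8k = 4592.564666… → ⌈·⌉ = 4593
j=10: r + 9k = 5116.898 → ⌈·⌉ = 5117
j=11: r + 10k = 5641.231333… → ⌈·⌉ = 5642
j=12: r + 11k = 6165.564666… → ⌈·⌉ = 6166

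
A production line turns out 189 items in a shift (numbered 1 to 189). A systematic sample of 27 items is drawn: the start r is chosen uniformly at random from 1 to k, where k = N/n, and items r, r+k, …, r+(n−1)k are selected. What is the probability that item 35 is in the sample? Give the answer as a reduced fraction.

k = 189/27 = 7.
Item 35 is selected iff r ≡ 35 (mod 7); exactly one such r in {1,…,7}.
Inclusion probability = 1/7.

1/7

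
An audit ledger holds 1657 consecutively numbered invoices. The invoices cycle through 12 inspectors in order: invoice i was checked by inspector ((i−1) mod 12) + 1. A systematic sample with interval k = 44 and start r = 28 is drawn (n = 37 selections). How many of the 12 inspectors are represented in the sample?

Consecutive selections differ by k = 44, so their inspector numbers differ by 44 mod 12 = 8.
gcd(44, 12) = 4, so the sample visits 12/4 = 3 distinct residues mod 12.
Start 28 is inspector 4; the inspectors hit are 4, 8, 12.

3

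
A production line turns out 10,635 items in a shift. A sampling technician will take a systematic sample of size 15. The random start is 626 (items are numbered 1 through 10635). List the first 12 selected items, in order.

626, 1335, 2044, 2753, 3462, 4171, 4880, 5589, 6298, 7007, 7716, 8425

k = N/n = 10635/15 = 709
item 1: 626
item 2: 626 + 709 = 1335
item 3: 1335 + 709 = 2044
item 4: 2044 + 709 = 2753
item 5: 2753 + 709 = 3462
item 6: 3462 + 709 = 4171
item 7: 4171 + 709 = 4880
item 8: 4880 + 709 = 5589
item 9: 5589 + 709 = 6298
item 10: 6298 + 709 = 7007
item 11: 7007 + 709 = 7716
item 12: 7716 + 709 = 8425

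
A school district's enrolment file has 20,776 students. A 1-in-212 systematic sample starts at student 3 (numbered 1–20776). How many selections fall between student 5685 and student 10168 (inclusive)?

k = 212
First selection ≥ 5685: 3 + ⌈(5685−3)/212⌉·212 = 3 + 27×212 = 5727
Last selection ≤ 10168: 3 + ⌊(10168−3)/212⌋·212 = 3 + 47×212 = 9967
Count = 47 − 27 + 1 = 21

21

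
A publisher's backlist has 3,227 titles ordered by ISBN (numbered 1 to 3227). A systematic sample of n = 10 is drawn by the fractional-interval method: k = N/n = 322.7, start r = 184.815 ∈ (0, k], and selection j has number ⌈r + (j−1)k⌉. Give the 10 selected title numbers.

j=1: r + 0k = 184.815 → ⌈·⌉ = 185
j=2: r + 1k = 507.515 → ⌈·⌉ = 508
j=3: r + 2k = 830.215 → ⌈·⌉ = 831
j=4: r + 3k = 1152.915 → ⌈·⌉ = 1153
j=5: r + 4k = 1475.615 → ⌈·⌉ = 1476
j=6: r + 5k = 1798.315 → ⌈·⌉ = 1799
j=7: r + 6k = 2121.015 → ⌈·⌉ = 2122
j=8: r + 7k = 2443.715 → ⌈·⌉ = 2444
j=9: r + 8k = 2766.415 → ⌈·⌉ = 2767
j=10: r + 9k = 3089.115 → ⌈·⌉ = 3090

185, 508, 831, 1153, 1476, 1799, 2122, 2444, 2767, 3090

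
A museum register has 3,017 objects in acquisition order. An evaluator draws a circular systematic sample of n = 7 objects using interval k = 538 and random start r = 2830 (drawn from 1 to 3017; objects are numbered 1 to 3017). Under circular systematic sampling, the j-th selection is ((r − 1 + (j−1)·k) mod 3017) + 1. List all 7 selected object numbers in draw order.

Selection 1: 2830
Selection 2: 2830 + 538 = 3368 → 3368 − 3017 = 351
Selection 3: 351 + 538 = 889
Selection 4: 889 + 538 = 1427
Selection 5: 1427 + 538 = 1965
Selection 6: 1965 + 538 = 2503
Selection 7: 2503 + 538 = 3041 → 3041 − 3017 = 24

2830, 351, 889, 1427, 1965, 2503, 24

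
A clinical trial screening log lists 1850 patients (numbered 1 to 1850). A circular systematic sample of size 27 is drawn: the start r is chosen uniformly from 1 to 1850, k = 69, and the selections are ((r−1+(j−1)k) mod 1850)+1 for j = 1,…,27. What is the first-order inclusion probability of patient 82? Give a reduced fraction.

For each position j, as r ranges over 1…1850 the j-th selection hits every patient exactly once, so patient 82 is selected for exactly 27 of the 1850 starts.
Inclusion probability = 27/1850.

27/1850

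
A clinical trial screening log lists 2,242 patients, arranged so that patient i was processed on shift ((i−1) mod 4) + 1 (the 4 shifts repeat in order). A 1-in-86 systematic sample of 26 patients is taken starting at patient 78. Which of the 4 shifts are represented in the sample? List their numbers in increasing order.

2, 4

Consecutive selections differ by k = 86, so their shift numbers differ by 86 mod 4 = 2.
gcd(86, 4) = 2, so the sample visits 4/2 = 2 distinct residues mod 4.
Start 78 is shift 2; the shifts hit are 2, 4.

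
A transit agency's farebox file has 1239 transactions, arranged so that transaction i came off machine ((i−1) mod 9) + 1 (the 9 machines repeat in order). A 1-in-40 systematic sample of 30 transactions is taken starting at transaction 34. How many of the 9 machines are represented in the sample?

Consecutive selections differ by k = 40, so their machine numbers differ by 40 mod 9 = 4.
gcd(40, 9) = 1, so the sample visits 9/1 = 9 distinct residues mod 9.
Start 34 is machine 7; the machines hit are 1, 2, 3, 4, 5, 6, 7, 8, 9.

9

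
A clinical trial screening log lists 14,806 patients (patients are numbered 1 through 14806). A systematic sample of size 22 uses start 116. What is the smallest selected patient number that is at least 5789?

6173

k = 14806/22 = 673
Steps past start: ⌈(5789 − 116)/673⌉ = ⌈5673/673⌉ = 9
Selected patient: 116 + 9×673 = 6173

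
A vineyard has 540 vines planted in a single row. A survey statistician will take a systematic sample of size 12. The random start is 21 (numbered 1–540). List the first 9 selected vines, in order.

21, 66, 111, 156, 201, 246, 291, 336, 381

k = N/n = 540/12 = 45
vine 1: 21
vine 2: 21 + 45 = 66
vine 3: 66 + 45 = 111
vine 4: 111 + 45 = 156
vine 5: 156 + 45 = 201
vine 6: 201 + 45 = 246
vine 7: 246 + 45 = 291
vine 8: 291 + 45 = 336
vine 9: 336 + 45 = 381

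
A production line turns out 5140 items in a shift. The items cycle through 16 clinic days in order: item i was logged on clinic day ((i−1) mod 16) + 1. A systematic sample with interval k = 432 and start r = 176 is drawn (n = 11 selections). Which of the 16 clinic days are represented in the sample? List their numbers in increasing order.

Consecutive selections differ by k = 432, so their clinic day numbers differ by 432 mod 16 = 0.
gcd(432, 16) = 16, so the sample visits 16/16 = 1 distinct residues mod 16.
Start 176 is clinic day 16; the clinic days hit are 16.

16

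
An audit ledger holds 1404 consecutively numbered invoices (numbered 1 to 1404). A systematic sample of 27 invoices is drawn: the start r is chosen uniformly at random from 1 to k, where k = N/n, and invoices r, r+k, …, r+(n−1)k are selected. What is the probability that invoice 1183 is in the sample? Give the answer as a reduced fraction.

k = 1404/27 = 52.
Invoice 1183 is selected iff r ≡ 1183 (mod 52); exactly one such r in {1,…,52}.
Inclusion probability = 1/52.

1/52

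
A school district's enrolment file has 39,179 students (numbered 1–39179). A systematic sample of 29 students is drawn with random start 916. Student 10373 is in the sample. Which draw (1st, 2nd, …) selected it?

8

k = 39179/29 = 1351
position = (10373 − 916)/1351 + 1 = 9457/1351 + 1 = 7 + 1 = 8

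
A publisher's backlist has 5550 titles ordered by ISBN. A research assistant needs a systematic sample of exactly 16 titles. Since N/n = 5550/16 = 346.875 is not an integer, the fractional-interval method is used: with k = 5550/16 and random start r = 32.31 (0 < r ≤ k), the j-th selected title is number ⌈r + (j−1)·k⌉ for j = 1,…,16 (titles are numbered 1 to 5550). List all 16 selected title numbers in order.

j=1: r + 0k = 32.31 → ⌈·⌉ = 33
j=2: r + 1k = 379.185 → ⌈·⌉ = 380
j=3: r + 2k = 726.06 → ⌈·⌉ = 727
j=4: r + 3k = 1072.935 → ⌈·⌉ = 1073
j=5: r + 4k = 1419.81 → ⌈·⌉ = 1420
j=6: r + 5k = 1766.685 → ⌈·⌉ = 1767
j=7: r + 6k = 2113.56 → ⌈·⌉ = 2114
j=8: r + 7k = 2460.435 → ⌈·⌉ = 2461
j=9: r + 8k = 2807.31 → ⌈·⌉ = 2808
j=10: r + 9k = 3154.185 → ⌈·⌉ = 3155
j=11: r + 10k = 3501.06 → ⌈·⌉ = 3502
j=12: r + 11k = 3847.935 → ⌈·⌉ = 3848
j=13: r + 12k = 4194.81 → ⌈·⌉ = 4195
j=14: r + 13k = 4541.685 → ⌈·⌉ = 4542
j=15: r + 14k = 4888.56 → ⌈·⌉ = 4889
j=16: r + 15k = 5235.435 → ⌈·⌉ = 5236

33, 380, 727, 1073, 1420, 1767, 2114, 2461, 2808, 3155, 3502, 3848, 4195, 4542, 4889, 5236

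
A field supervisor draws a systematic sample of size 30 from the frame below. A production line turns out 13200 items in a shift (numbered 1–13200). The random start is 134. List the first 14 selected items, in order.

k = N/n = 13200/30 = 440
item 1: 134
item 2: 134 + 440 = 574
item 3: 574 + 440 = 1014
item 4: 1014 + 440 = 1454
item 5: 1454 + 440 = 1894
item 6: 1894 + 440 = 2334
item 7: 2334 + 440 = 2774
item 8: 2774 + 440 = 3214
item 9: 3214 + 440 = 3654
item 10: 3654 + 440 = 4094
item 11: 4094 + 440 = 4534
item 12: 4534 + 440 = 4974
item 13: 4974 + 440 = 5414
item 14: 5414 + 440 = 5854

134, 574, 1014, 1454, 1894, 2334, 2774, 3214, 3654, 4094, 4534, 4974, 5414, 5854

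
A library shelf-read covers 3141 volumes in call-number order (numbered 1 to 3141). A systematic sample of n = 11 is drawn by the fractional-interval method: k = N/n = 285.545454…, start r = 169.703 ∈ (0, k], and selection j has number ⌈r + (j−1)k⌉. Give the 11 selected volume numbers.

170, 456, 741, 1027, 1312, 1598, 1883, 2169, 2455, 2740, 3026

j=1: r + 0k = 169.703 → ⌈·⌉ = 170
j=2: r + 1k = 455.248454… → ⌈·⌉ = 456
j=3: r + 2k = 740.793909… → ⌈·⌉ = 741
j=4: r + 3k = 1026.339363… → ⌈·⌉ = 1027
j=5: r + 4k = 1311.884818… → ⌈·⌉ = 1312
j=6: r + 5k = 1597.430272… → ⌈·⌉ = 1598
j=7: r + 6k = 1882.975727… → ⌈·⌉ = 1883
j=8: r + 7k = 2168.521181… → ⌈·⌉ = 2169
j=9: r + 8k = 2454.066636… → ⌈·⌉ = 2455
j=10: r + 9k = 2739.612090… → ⌈·⌉ = 2740
j=11: r + 10k = 3025.157545… → ⌈·⌉ = 3026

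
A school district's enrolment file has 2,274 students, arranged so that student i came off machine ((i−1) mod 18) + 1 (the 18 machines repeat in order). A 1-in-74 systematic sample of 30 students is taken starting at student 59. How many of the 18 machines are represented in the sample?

9

Consecutive selections differ by k = 74, so their machine numbers differ by 74 mod 18 = 2.
gcd(74, 18) = 2, so the sample visits 18/2 = 9 distinct residues mod 18.
Start 59 is machine 5; the machines hit are 1, 3, 5, 7, 9, 11, 13, 15, 17.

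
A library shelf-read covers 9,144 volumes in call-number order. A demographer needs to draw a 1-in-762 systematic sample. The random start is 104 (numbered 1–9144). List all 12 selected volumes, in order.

volume 1: 104
volume 2: 104 + 762 = 866
volume 3: 866 + 762 = 1628
volume 4: 1628 + 762 = 2390
volume 5: 2390 + 762 = 3152
volume 6: 3152 + 762 = 3914
volume 7: 3914 + 762 = 4676
volume 8: 4676 + 762 = 5438
volume 9: 5438 + 762 = 6200
volume 10: 6200 + 762 = 6962
volume 11: 6962 + 762 = 7724
volume 12: 7724 + 762 = 8486

104, 866, 1628, 2390, 3152, 3914, 4676, 5438, 6200, 6962, 7724, 8486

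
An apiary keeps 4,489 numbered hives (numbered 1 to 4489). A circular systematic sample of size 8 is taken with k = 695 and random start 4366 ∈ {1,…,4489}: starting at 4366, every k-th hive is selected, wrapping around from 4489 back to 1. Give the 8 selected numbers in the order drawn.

4366, 572, 1267, 1962, 2657, 3352, 4047, 253

Selection 1: 4366
Selection 2: 4366 + 695 = 5061 → 5061 − 4489 = 572
Selection 3: 572 + 695 = 1267
Selection 4: 1267 + 695 = 1962
Selection 5: 1962 + 695 = 2657
Selection 6: 2657 + 695 = 3352
Selection 7: 3352 + 695 = 4047
Selection 8: 4047 + 695 = 4742 → 4742 − 4489 = 253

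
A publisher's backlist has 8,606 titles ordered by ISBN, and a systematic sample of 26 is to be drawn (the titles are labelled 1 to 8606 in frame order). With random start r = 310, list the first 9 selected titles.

k = N/n = 8606/26 = 331
title 1: 310
title 2: 310 + 331 = 641
title 3: 641 + 331 = 972
title 4: 972 + 331 = 1303
title 5: 1303 + 331 = 1634
title 6: 1634 + 331 = 1965
title 7: 1965 + 331 = 2296
title 8: 2296 + 331 = 2627
title 9: 2627 + 331 = 2958

310, 641, 972, 1303, 1634, 1965, 2296, 2627, 2958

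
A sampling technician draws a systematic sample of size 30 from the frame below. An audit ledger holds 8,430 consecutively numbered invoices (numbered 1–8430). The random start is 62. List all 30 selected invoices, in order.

k = N/n = 8430/30 = 281
invoice 1: 62
invoice 2: 62 + 281 = 343
invoice 3: 343 + 281 = 624
invoice 4: 624 + 281 = 905
invoice 5: 905 + 281 = 1186
invoice 6: 1186 + 281 = 1467
invoice 7: 1467 + 281 = 1748
invoice 8: 1748 + 281 = 2029
invoice 9: 2029 + 281 = 2310
invoice 10: 2310 + 281 = 2591
invoice 11: 2591 + 281 = 2872
invoice 12: 2872 + 281 = 3153
invoice 13: 3153 + 281 = 3434
invoice 14: 3434 + 281 = 3715
invoice 15: 3715 + 281 = 3996
invoice 16: 3996 + 281 = 4277
invoice 17: 4277 + 281 = 4558
invoice 18: 4558 + 281 = 4839
invoice 19: 4839 + 281 = 5120
invoice 20: 5120 + 281 = 5401
invoice 21: 5401 + 281 = 5682
invoice 22: 5682 + 281 = 5963
invoice 23: 5963 + 281 = 6244
invoice 24: 6244 + 281 = 6525
invoice 25: 6525 + 281 = 6806
invoice 26: 6806 + 281 = 7087
invoice 27: 7087 + 281 = 7368
invoice 28: 7368 + 281 = 7649
invoice 29: 7649 + 281 = 7930
invoice 30: 7930 + 281 = 8211

62, 343, 624, 905, 1186, 1467, 1748, 2029, 2310, 2591, 2872, 3153, 3434, 3715, 3996, 4277, 4558, 4839, 5120, 5401, 5682, 5963, 6244, 6525, 6806, 7087, 7368, 7649, 7930, 8211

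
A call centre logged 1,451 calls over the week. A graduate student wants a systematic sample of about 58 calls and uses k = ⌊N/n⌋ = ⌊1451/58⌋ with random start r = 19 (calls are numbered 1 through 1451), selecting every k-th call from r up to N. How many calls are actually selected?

k = ⌊1451/58⌋ = 25
Achieved size = ⌊(1451 − 19)/25⌋ + 1 = ⌊1432/25⌋ + 1 = 57 + 1 = 58
(last selection: 19 + 57×25 = 1444 ≤ 1451; next would be 1469 > 1451)

58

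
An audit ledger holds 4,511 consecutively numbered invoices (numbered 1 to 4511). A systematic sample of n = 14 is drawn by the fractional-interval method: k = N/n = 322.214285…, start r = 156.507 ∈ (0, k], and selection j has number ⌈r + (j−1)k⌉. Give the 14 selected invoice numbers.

j=1: r + 0k = 156.507 → ⌈·⌉ = 157
j=2: r + 1k = 478.721285… → ⌈·⌉ = 479
j=3: r + 2k = 800.935571… → ⌈·⌉ = 801
j=4: r + 3k = 1123.149857… → ⌈·⌉ = 1124
j=5: r + 4k = 1445.364142… → ⌈·⌉ = 1446
j=6: r + 5k = 1767.578428… → ⌈·⌉ = 1768
j=7: r + 6k = 2089.792714… → ⌈·⌉ = 2090
j=8: r + 7k = 2412.007 → ⌈·⌉ = 2413
j=9: r + 8k = 2734.221285… → ⌈·⌉ = 2735
j=10: r + 9k = 3056.435571… → ⌈·⌉ = 3057
j=11: r + 10k = 3378.649857… → ⌈·⌉ = 3379
j=12: r + 11k = 3700.864142… → ⌈·⌉ = 3701
j=13: r + 12k = 4023.078428… → ⌈·⌉ = 4024
j=14: r + 13k = 4345.292714… → ⌈·⌉ = 4346

157, 479, 801, 1124, 1446, 1768, 2090, 2413, 2735, 3057, 3379, 3701, 4024, 4346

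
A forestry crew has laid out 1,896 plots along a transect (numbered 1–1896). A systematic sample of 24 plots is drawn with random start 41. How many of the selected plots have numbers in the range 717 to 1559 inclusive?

11

k = 1896/24 = 79
First selection ≥ 717: 41 + ⌈(717−41)/79⌉·79 = 41 + 9×79 = 752
Last selection ≤ 1559: 41 + ⌊(1559−41)/79⌋·79 = 41 + 19×79 = 1542
Count = 19 − 9 + 1 = 11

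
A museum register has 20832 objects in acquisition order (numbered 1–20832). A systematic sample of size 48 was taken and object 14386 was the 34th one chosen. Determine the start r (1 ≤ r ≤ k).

64

k = 20832/48 = 434
r = 14386 − (34−1)×434 = 14386 − 14322 = 64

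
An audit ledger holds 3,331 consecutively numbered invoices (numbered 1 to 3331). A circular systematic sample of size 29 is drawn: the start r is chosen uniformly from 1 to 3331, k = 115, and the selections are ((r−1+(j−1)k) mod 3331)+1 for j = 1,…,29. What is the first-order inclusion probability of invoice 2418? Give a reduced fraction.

For each position j, as r ranges over 1…3331 the j-th selection hits every invoice exactly once, so invoice 2418 is selected for exactly 29 of the 3331 starts.
Inclusion probability = 29/3331.

29/3331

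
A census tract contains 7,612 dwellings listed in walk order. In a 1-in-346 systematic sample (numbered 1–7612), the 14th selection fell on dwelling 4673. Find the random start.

175

k = 346
r = 4673 − (14−1)×346 = 4673 − 4498 = 175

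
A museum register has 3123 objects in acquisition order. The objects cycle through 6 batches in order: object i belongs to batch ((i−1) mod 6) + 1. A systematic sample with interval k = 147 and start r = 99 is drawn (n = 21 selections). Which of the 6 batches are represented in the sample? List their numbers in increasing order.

3, 6

Consecutive selections differ by k = 147, so their batch numbers differ by 147 mod 6 = 3.
gcd(147, 6) = 3, so the sample visits 6/3 = 2 distinct residues mod 6.
Start 99 is batch 3; the batches hit are 3, 6.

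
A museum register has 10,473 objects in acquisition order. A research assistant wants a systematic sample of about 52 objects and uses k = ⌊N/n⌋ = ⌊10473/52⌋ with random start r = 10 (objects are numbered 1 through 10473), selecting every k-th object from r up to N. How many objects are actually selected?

53

k = ⌊10473/52⌋ = 201
Achieved size = ⌊(10473 − 10)/201⌋ + 1 = ⌊10463/201⌋ + 1 = 52 + 1 = 53
(last selection: 10 + 52×201 = 10462 ≤ 10473; next would be 10663 > 10473)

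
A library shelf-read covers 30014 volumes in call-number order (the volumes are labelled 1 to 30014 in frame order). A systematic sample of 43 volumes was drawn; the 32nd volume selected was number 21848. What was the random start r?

210

k = 30014/43 = 698
r = 21848 − (32−1)×698 = 21848 − 21638 = 210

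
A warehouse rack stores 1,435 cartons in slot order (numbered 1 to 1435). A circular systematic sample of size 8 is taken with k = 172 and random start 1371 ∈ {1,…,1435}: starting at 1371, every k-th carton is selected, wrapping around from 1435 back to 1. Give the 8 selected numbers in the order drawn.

1371, 108, 280, 452, 624, 796, 968, 1140

Selection 1: 1371
Selection 2: 1371 + 172 = 1543 → 1543 − 1435 = 108
Selection 3: 108 + 172 = 280
Selection 4: 280 + 172 = 452
Selection 5: 452 + 172 = 624
Selection 6: 624 + 172 = 796
Selection 7: 796 + 172 = 968
Selection 8: 968 + 172 = 1140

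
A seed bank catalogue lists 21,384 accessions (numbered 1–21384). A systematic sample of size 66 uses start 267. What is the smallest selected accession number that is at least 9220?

k = 21384/66 = 324
Steps past start: ⌈(9220 − 267)/324⌉ = ⌈8953/324⌉ = 28
Selected accession: 267 + 28×324 = 9339

9339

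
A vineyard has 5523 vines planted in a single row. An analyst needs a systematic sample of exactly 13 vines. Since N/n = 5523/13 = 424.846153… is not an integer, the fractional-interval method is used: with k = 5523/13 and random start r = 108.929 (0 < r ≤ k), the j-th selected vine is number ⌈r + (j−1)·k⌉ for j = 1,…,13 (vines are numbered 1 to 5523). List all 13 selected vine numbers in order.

j=1: r + 0k = 108.929 → ⌈·⌉ = 109
j=2: r + 1k = 533.775153… → ⌈·⌉ = 534
j=3: r + 2k = 958.621307… → ⌈·⌉ = 959
j=4: r + 3k = 1383.467461… → ⌈·⌉ = 1384
j=5: r + 4k = 1808.313615… → ⌈·⌉ = 1809
j=6: r + 5k = 2233.159769… → ⌈·⌉ = 2234
j=7: r + 6k = 2658.005923… → ⌈·⌉ = 2659
j=8: r + 7k = 3082.852076… → ⌈·⌉ = 3083
j=9: r + 8k = 3507.698230… → ⌈·⌉ = 3508
j=10: r + 9k = 3932.544384… → ⌈·⌉ = 3933
j=11: r + 10k = 4357.390538… → ⌈·⌉ = 4358
j=12: r + 11k = 4782.236692… → ⌈·⌉ = 4783
j=13: r + 12k = 5207.082846… → ⌈·⌉ = 5208

109, 534, 959, 1384, 1809, 2234, 2659, 3083, 3508, 3933, 4358, 4783, 5208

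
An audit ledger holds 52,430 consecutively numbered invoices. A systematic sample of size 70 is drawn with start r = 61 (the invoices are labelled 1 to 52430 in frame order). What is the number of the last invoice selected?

51742

k = 52430/70 = 749
70th selection = r + (70−1)·k = 61 + 69×749 = 61 + 51681 = 51742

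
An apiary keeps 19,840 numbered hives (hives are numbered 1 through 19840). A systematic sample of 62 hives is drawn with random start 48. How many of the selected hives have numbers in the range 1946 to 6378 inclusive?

k = 19840/62 = 320
First selection ≥ 1946: 48 + ⌈(1946−48)/320⌉·320 = 48 + 6×320 = 1968
Last selection ≤ 6378: 48 + ⌊(6378−48)/320⌋·320 = 48 + 19×320 = 6128
Count = 19 − 6 + 1 = 14

14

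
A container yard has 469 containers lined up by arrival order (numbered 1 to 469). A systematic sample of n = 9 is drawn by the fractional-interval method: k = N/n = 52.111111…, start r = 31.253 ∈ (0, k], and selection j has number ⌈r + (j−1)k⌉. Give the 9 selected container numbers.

32, 84, 136, 188, 240, 292, 344, 397, 449

j=1: r + 0k = 31.253 → ⌈·⌉ = 32
j=2: r + 1k = 83.364111… → ⌈·⌉ = 84
j=3: r + 2k = 135.475222… → ⌈·⌉ = 136
j=4: r + 3k = 187.586333… → ⌈·⌉ = 188
j=5: r + 4k = 239.697444… → ⌈·⌉ = 240
j=6: r + 5k = 291.808555… → ⌈·⌉ = 292
j=7: r + 6k = 343.919666… → ⌈·⌉ = 344
j=8: r + 7k = 396.030777… → ⌈·⌉ = 397
j=9: r + 8k = 448.141888… → ⌈·⌉ = 449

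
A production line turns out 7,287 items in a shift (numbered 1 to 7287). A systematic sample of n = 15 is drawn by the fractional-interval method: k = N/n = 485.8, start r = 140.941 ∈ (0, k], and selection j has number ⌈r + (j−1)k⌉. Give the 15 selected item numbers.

141, 627, 1113, 1599, 2085, 2570, 3056, 3542, 4028, 4514, 4999, 5485, 5971, 6457, 6943

j=1: r + 0k = 140.941 → ⌈·⌉ = 141
j=2: r + 1k = 626.741 → ⌈·⌉ = 627
j=3: r + 2k = 1112.541 → ⌈·⌉ = 1113
j=4: r + 3k = 1598.341 → ⌈·⌉ = 1599
j=5: r + 4k = 2084.141 → ⌈·⌉ = 2085
j=6: r + 5k = 2569.941 → ⌈·⌉ = 2570
j=7: r + 6k = 3055.741 → ⌈·⌉ = 3056
j=8: r + 7k = 3541.541 → ⌈·⌉ = 3542
j=9: r + 8k = 4027.341 → ⌈·⌉ = 4028
j=10: r + 9k = 4513.141 → ⌈·⌉ = 4514
j=11: r + 10k = 4998.941 → ⌈·⌉ = 4999
j=12: r + 11k = 5484.741 → ⌈·⌉ = 5485
j=13: r + 12k = 5970.541 → ⌈·⌉ = 5971
j=14: r + 13k = 6456.341 → ⌈·⌉ = 6457
j=15: r + 14k = 6942.141 → ⌈·⌉ = 6943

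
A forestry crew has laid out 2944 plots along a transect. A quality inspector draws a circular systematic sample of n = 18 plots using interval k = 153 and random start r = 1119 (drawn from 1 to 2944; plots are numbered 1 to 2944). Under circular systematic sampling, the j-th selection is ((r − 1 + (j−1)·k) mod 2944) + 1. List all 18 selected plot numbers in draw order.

1119, 1272, 1425, 1578, 1731, 1884, 2037, 2190, 2343, 2496, 2649, 2802, 11, 164, 317, 470, 623, 776

Selection 1: 1119
Selection 2: 1119 + 153 = 1272
Selection 3: 1272 + 153 = 1425
Selection 4: 1425 + 153 = 1578
Selection 5: 1578 + 153 = 1731
Selection 6: 1731 + 153 = 1884
Selection 7: 1884 + 153 = 2037
Selection 8: 2037 + 153 = 2190
Selection 9: 2190 + 153 = 2343
Selection 10: 2343 + 153 = 2496
Selection 11: 2496 + 153 = 2649
Selection 12: 2649 + 153 = 2802
Selection 13: 2802 + 153 = 2955 → 2955 − 2944 = 11
Selection 14: 11 + 153 = 164
Selection 15: 164 + 153 = 317
Selection 16: 317 + 153 = 470
Selection 17: 470 + 153 = 623
Selection 18: 623 + 153 = 776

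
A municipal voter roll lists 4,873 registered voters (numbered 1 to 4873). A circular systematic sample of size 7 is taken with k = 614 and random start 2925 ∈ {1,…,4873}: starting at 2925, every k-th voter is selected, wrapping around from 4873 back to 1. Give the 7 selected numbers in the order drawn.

Selection 1: 2925
Selection 2: 2925 + 614 = 3539
Selection 3: 3539 + 614 = 4153
Selection 4: 4153 + 614 = 4767
Selection 5: 4767 + 614 = 5381 → 5381 − 4873 = 508
Selection 6: 508 + 614 = 1122
Selection 7: 1122 + 614 = 1736

2925, 3539, 4153, 4767, 508, 1122, 1736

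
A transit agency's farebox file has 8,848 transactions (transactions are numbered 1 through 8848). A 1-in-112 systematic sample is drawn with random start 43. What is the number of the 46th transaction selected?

k = 112
46th selection = r + (46−1)·k = 43 + 45×112 = 43 + 5040 = 5083

5083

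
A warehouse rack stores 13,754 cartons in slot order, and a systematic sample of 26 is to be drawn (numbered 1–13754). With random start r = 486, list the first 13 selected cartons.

k = N/n = 13754/26 = 529
carton 1: 486
carton 2: 486 + 529 = 1015
carton 3: 1015 + 529 = 1544
carton 4: 1544 + 529 = 2073
carton 5: 2073 + 529 = 2602
carton 6: 2602 + 529 = 3131
carton 7: 3131 + 529 = 3660
carton 8: 3660 + 529 = 4189
carton 9: 4189 + 529 = 4718
carton 10: 4718 + 529 = 5247
carton 11: 5247 + 529 = 5776
carton 12: 5776 + 529 = 6305
carton 13: 6305 + 529 = 6834

486, 1015, 1544, 2073, 2602, 3131, 3660, 4189, 4718, 5247, 5776, 6305, 6834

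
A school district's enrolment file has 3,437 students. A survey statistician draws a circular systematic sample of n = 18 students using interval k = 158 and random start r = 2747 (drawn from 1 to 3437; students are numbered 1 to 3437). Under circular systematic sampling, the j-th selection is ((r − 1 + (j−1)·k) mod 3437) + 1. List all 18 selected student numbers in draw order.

2747, 2905, 3063, 3221, 3379, 100, 258, 416, 574, 732, 890, 1048, 1206, 1364, 1522, 1680, 1838, 1996

Selection 1: 2747
Selection 2: 2747 + 158 = 2905
Selection 3: 2905 + 158 = 3063
Selection 4: 3063 + 158 = 3221
Selection 5: 3221 + 158 = 3379
Selection 6: 3379 + 158 = 3537 → 3537 − 3437 = 100
Selection 7: 100 + 158 = 258
Selection 8: 258 + 158 = 416
Selection 9: 416 + 158 = 574
Selection 10: 574 + 158 = 732
Selection 11: 732 + 158 = 890
Selection 12: 890 + 158 = 1048
Selection 13: 1048 + 158 = 1206
Selection 14: 1206 + 158 = 1364
Selection 15: 1364 + 158 = 1522
Selection 16: 1522 + 158 = 1680
Selection 17: 1680 + 158 = 1838
Selection 18: 1838 + 158 = 1996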